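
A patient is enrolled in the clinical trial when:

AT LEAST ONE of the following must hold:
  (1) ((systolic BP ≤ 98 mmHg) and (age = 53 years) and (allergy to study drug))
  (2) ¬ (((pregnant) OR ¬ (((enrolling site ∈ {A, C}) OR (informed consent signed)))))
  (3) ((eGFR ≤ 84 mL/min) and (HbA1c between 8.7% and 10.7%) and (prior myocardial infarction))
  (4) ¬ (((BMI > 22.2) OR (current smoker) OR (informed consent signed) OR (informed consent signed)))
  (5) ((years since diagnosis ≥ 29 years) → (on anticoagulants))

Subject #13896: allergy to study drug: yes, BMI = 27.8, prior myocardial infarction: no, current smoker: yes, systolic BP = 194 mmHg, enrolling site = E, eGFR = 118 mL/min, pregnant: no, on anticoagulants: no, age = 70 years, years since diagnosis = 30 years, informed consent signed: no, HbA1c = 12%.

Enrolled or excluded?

Excluded

Atomic conditions:
  systolic BP ≤ 98 mmHg: 194 ≤ 98 is false
  age = 53 years: 70 == 53 is false
  allergy to study drug: yes → true
  pregnant: no → false
  enrolling site ∈ {A, C}: E is not in the set → false
  informed consent signed: no → false
  eGFR ≤ 84 mL/min: 118 ≤ 84 is false
  HbA1c between 8.7% and 10.7%: 12 in [8.7, 10.7] is false
  prior myocardial infarction: no → false
  BMI > 22.2: 27.8 > 22.2 is true
  current smoker: yes → true
  years since diagnosis ≥ 29 years: 30 ≥ 29 is true
  on anticoagulants: no → false
Combine:
[1] false AND false AND true = false
[2.1.2.1] false OR false = false
[2.1.2] NOT false = true
[2.1] false OR true = true
[2] NOT true = false
[3] false AND false AND false = false
[4.1] true OR true OR false OR false = true
[4] NOT true = false
[5] true → false = false
[root] false OR false OR false OR false OR false = false
Overall: false → excluded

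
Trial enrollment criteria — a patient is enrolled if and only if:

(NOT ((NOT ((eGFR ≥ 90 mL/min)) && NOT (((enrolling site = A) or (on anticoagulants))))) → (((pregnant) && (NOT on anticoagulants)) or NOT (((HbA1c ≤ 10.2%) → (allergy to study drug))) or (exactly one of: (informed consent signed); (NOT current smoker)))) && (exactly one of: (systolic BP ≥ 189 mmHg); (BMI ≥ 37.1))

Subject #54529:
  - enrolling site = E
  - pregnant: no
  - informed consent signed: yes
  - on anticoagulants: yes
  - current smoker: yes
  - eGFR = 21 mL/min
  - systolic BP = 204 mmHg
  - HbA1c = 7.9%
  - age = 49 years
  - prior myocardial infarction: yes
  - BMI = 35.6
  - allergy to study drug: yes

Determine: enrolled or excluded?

Enrolled

Atomic conditions:
  eGFR ≥ 90 mL/min: 21 ≥ 90 is false
  enrolling site = A: E == A is false
  on anticoagulants: yes → true
  pregnant: no → false
  NOT on anticoagulants: yes → false
  HbA1c ≤ 10.2%: 7.9 ≤ 10.2 is true
  allergy to study drug: yes → true
  informed consent signed: yes → true
  NOT current smoker: yes → false
  systolic BP ≥ 189 mmHg: 204 ≥ 189 is true
  BMI ≥ 37.1: 35.6 ≥ 37.1 is false
Combine:
[1.1.1.1] NOT false = true
[1.1.1.2.1] false OR true = true
[1.1.1.2] NOT true = false
[1.1.1] true AND false = false
[1.1] NOT false = true
[1.2.1] false AND false = false
[1.2.2.1] true → true = true
[1.2.2] NOT true = false
[1.2.3] exactly-one(true, false) = true
[1.2] false OR false OR true = true
[1] true → true = true
[2] exactly-one(true, false) = true
[root] true AND true = true
Overall: true → enrolled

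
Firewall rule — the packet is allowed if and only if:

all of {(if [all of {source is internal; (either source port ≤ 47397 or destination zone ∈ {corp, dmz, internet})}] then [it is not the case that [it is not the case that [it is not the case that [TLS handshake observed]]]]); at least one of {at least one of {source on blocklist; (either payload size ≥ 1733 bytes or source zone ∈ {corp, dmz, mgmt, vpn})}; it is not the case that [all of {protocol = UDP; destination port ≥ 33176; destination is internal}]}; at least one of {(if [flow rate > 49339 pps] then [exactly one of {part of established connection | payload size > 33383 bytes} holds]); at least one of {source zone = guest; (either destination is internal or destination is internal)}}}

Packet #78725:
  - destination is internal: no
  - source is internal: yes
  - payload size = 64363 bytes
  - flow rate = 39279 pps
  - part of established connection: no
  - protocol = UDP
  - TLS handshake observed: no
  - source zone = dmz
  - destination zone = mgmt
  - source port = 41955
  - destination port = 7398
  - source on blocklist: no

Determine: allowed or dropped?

Allowed

Atomic conditions:
  source is internal: yes → true
  source port ≤ 47397: 41955 ≤ 47397 is true
  destination zone ∈ {corp, dmz, internet}: mgmt is not in the set → false
  TLS handshake observed: no → false
  source on blocklist: no → false
  payload size ≥ 1733 bytes: 64363 ≥ 1733 is true
  source zone ∈ {corp, dmz, mgmt, vpn}: dmz is in the set → true
  protocol = UDP: UDP == UDP is true
  destination port ≥ 33176: 7398 ≥ 33176 is false
  destination is internal: no → false
  flow rate > 49339 pps: 39279 > 49339 is false
  part of established connection: no → false
  payload size > 33383 bytes: 64363 > 33383 is true
  source zone = guest: dmz == guest is false
Combine:
[1.1.2] true OR false = true
[1.1] true AND true = true
[1.2.1.1] NOT false = true
[1.2.1] NOT true = false
[1.2] NOT false = true
[1] true → true = true
[2.1.2] true OR true = true
[2.1] false OR true = true
[2.2.1] true AND false AND false = false
[2.2] NOT false = true
[2] true OR true = true
[3.1.2] exactly-one(false, true) = true
[3.1] false → true (antecedent false ⇒ implication holds) = true
[3.2.2] false OR false = false
[3.2] false OR false = false
[3] true OR false = true
[root] true AND true AND true = true
Overall: true → allowed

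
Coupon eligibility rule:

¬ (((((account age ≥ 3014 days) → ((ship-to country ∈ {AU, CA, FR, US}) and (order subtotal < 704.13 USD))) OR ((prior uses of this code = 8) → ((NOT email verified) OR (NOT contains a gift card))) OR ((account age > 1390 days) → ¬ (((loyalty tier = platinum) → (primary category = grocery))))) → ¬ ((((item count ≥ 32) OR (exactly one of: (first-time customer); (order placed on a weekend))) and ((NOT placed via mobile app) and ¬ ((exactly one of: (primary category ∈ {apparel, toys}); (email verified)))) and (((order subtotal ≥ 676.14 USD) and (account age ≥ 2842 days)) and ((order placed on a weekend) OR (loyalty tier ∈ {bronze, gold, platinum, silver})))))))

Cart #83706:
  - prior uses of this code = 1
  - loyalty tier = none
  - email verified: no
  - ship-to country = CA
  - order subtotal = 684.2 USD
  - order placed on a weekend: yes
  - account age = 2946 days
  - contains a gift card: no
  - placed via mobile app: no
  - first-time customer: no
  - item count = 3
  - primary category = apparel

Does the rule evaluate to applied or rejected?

Atomic conditions:
  account age ≥ 3014 days: 2946 ≥ 3014 is false
  ship-to country ∈ {AU, CA, FR, US}: CA is in the set → true
  order subtotal < 704.13 USD: 684.2 < 704.13 is true
  prior uses of this code = 8: 1 == 8 is false
  NOT email verified: no → true
  NOT contains a gift card: no → true
  account age > 1390 days: 2946 > 1390 is true
  loyalty tier = platinum: none == platinum is false
  primary category = grocery: apparel == grocery is false
  item count ≥ 32: 3 ≥ 32 is false
  first-time customer: no → false
  order placed on a weekend: yes → true
  NOT placed via mobile app: no → true
  primary category ∈ {apparel, toys}: apparel is in the set → true
  email verified: no → false
  order subtotal ≥ 676.14 USD: 684.2 ≥ 676.14 is true
  account age ≥ 2842 days: 2946 ≥ 2842 is true
  loyalty tier ∈ {bronze, gold, platinum, silver}: none is not in the set → false
Combine:
[1.1.1.2] true AND true = true
[1.1.1] false → true (antecedent false ⇒ implication holds) = true
[1.1.2.2] true OR true = true
[1.1.2] false → true (antecedent false ⇒ implication holds) = true
[1.1.3.2.1] false → false (antecedent false ⇒ implication holds) = true
[1.1.3.2] NOT true = false
[1.1.3] true → false = false
[1.1] true OR true OR false = true
[1.2.1.1.2] exactly-one(false, true) = true
[1.2.1.1] false OR true = true
[1.2.1.2.2.1] exactly-one(true, false) = true
[1.2.1.2.2] NOT true = false
[1.2.1.2] true AND false = false
[1.2.1.3.1] true AND true = true
[1.2.1.3.2] true OR false = true
[1.2.1.3] true AND true = true
[1.2.1] true AND false AND true = false
[1.2] NOT false = true
[1] true → true = true
[root] NOT true = false
Overall: false → rejected

Rejected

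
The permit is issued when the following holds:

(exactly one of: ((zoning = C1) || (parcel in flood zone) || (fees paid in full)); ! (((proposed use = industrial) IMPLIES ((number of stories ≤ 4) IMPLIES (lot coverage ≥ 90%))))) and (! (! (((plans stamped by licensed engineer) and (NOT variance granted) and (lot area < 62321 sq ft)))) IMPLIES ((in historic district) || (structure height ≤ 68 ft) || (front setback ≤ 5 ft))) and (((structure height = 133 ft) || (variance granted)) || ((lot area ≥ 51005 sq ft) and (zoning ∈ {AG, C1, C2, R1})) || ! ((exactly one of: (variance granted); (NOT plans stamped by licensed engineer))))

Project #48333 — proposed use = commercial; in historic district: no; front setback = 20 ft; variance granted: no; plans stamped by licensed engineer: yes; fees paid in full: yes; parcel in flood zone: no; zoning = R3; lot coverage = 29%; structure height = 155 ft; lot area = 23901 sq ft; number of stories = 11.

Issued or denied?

Denied

Atomic conditions:
  zoning = C1: R3 == C1 is false
  parcel in flood zone: no → false
  fees paid in full: yes → true
  proposed use = industrial: commercial == industrial is false
  number of stories ≤ 4: 11 ≤ 4 is false
  lot coverage ≥ 90%: 29 ≥ 90 is false
  plans stamped by licensed engineer: yes → true
  NOT variance granted: no → true
  lot area < 62321 sq ft: 23901 < 62321 is true
  in historic district: no → false
  structure height ≤ 68 ft: 155 ≤ 68 is false
  front setback ≤ 5 ft: 20 ≤ 5 is false
  structure height = 133 ft: 155 == 133 is false
  variance granted: no → false
  lot area ≥ 51005 sq ft: 23901 ≥ 51005 is false
  zoning ∈ {AG, C1, C2, R1}: R3 is not in the set → false
  NOT plans stamped by licensed engineer: yes → false
Combine:
[1.1] false OR false OR true = true
[1.2.1.2] false → false (antecedent false ⇒ implication holds) = true
[1.2.1] false → true (antecedent false ⇒ implication holds) = true
[1.2] NOT true = false
[1] exactly-one(true, false) = true
[2.1.1.1] true AND true AND true = true
[2.1.1] NOT true = false
[2.1] NOT false = true
[2.2] false OR false OR false = false
[2] true → false = false
[3.1] false OR false = false
[3.2] false AND false = false
[3.3.1] exactly-one(false, false) = false
[3.3] NOT false = true
[3] false OR false OR true = true
[root] true AND false AND true = false
Overall: false → denied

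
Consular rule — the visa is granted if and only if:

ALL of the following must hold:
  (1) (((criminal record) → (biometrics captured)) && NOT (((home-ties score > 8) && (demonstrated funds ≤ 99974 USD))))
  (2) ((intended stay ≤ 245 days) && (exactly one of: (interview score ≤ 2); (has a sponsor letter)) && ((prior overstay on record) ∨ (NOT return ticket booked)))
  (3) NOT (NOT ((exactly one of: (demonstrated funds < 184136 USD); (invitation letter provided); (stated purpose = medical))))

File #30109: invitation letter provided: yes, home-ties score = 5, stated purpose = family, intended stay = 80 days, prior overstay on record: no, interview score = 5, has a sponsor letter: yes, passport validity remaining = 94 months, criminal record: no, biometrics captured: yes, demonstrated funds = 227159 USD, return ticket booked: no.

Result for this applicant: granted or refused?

Atomic conditions:
  criminal record: no → false
  biometrics captured: yes → true
  home-ties score > 8: 5 > 8 is false
  demonstrated funds ≤ 99974 USD: 227159 ≤ 99974 is false
  intended stay ≤ 245 days: 80 ≤ 245 is true
  interview score ≤ 2: 5 ≤ 2 is false
  has a sponsor letter: yes → true
  prior overstay on record: no → false
  NOT return ticket booked: no → true
  demonstrated funds < 184136 USD: 227159 < 184136 is false
  invitation letter provided: yes → true
  stated purpose = medical: family == medical is false
Combine:
[1.1] false → true (antecedent false ⇒ implication holds) = true
[1.2.1] false AND false = false
[1.2] NOT false = true
[1] true AND true = true
[2.2] exactly-one(false, true) = true
[2.3] false OR true = true
[2] true AND true AND true = true
[3.1.1] exactly-one(false, true, false) = true
[3.1] NOT true = false
[3] NOT false = true
[root] true AND true AND true = true
Overall: true → granted

Granted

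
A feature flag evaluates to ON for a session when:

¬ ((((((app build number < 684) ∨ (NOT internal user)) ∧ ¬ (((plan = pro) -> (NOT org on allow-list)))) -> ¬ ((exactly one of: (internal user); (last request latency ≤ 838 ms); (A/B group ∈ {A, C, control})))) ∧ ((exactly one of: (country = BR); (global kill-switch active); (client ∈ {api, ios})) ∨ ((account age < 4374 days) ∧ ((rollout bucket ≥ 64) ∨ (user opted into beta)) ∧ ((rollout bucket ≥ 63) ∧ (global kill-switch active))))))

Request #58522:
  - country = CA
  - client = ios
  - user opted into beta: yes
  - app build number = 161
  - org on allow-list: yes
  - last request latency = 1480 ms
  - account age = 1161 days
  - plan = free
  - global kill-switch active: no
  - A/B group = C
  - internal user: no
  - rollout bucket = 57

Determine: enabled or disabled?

Atomic conditions:
  app build number < 684: 161 < 684 is true
  NOT internal user: no → true
  plan = pro: free == pro is false
  NOT org on allow-list: yes → false
  internal user: no → false
  last request latency ≤ 838 ms: 1480 ≤ 838 is false
  A/B group ∈ {A, C, control}: C is in the set → true
  country = BR: CA == BR is false
  global kill-switch active: no → false
  client ∈ {api, ios}: ios is in the set → true
  account age < 4374 days: 1161 < 4374 is true
  rollout bucket ≥ 64: 57 ≥ 64 is false
  user opted into beta: yes → true
  rollout bucket ≥ 63: 57 ≥ 63 is false
Combine:
[1.1.1.1] true OR true = true
[1.1.1.2.1] false → false (antecedent false ⇒ implication holds) = true
[1.1.1.2] NOT true = false
[1.1.1] true AND false = false
[1.1.2.1] exactly-one(false, false, true) = true
[1.1.2] NOT true = false
[1.1] false → false (antecedent false ⇒ implication holds) = true
[1.2.1] exactly-one(false, false, true) = true
[1.2.2.2] false OR true = true
[1.2.2.3] false AND false = false
[1.2.2] true AND true AND false = false
[1.2] true OR false = true
[1] true AND true = true
[root] NOT true = false
Overall: false → disabled

Disabled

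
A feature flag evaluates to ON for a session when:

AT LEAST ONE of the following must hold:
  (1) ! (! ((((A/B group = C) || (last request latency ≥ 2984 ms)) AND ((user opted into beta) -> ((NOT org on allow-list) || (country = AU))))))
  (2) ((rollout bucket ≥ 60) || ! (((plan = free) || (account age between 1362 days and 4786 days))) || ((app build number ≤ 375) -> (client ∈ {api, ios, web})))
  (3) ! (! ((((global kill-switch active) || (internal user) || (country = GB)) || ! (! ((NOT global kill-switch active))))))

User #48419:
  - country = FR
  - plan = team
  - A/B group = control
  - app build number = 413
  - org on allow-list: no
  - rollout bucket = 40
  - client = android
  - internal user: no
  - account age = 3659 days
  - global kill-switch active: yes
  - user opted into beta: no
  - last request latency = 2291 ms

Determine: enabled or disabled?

Atomic conditions:
  A/B group = C: control == C is false
  last request latency ≥ 2984 ms: 2291 ≥ 2984 is false
  user opted into beta: no → false
  NOT org on allow-list: no → true
  country = AU: FR == AU is false
  rollout bucket ≥ 60: 40 ≥ 60 is false
  plan = free: team == free is false
  account age between 1362 days and 4786 days: 3659 in [1362, 4786] is true
  app build number ≤ 375: 413 ≤ 375 is false
  client ∈ {api, ios, web}: android is not in the set → false
  global kill-switch active: yes → true
  internal user: no → false
  country = GB: FR == GB is false
  NOT global kill-switch active: yes → false
Combine:
[1.1.1.1] false OR false = false
[1.1.1.2.2] true OR false = true
[1.1.1.2] false → true (antecedent false ⇒ implication holds) = true
[1.1.1] false AND true = false
[1.1] NOT false = true
[1] NOT true = false
[2.2.1] false OR true = true
[2.2] NOT true = false
[2.3] false → false (antecedent false ⇒ implication holds) = true
[2] false OR false OR true = true
[3.1.1.1] true OR false OR false = true
[3.1.1.2.1] NOT false = true
[3.1.1.2] NOT true = false
[3.1.1] true OR false = true
[3.1] NOT true = false
[3] NOT false = true
[root] false OR true OR true = true
Overall: true → enabled

Enabled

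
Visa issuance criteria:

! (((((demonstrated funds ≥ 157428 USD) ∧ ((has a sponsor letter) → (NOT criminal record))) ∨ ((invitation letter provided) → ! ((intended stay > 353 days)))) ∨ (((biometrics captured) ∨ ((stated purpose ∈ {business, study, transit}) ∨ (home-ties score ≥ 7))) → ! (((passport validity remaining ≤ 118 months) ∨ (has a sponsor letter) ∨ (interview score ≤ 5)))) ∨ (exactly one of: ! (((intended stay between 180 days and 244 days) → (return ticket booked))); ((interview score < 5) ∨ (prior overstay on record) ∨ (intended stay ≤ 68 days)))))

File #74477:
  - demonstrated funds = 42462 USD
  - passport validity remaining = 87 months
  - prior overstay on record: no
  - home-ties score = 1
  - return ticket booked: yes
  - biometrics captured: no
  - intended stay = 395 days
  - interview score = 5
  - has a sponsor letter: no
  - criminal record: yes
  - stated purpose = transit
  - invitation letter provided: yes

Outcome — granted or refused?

Atomic conditions:
  demonstrated funds ≥ 157428 USD: 42462 ≥ 157428 is false
  has a sponsor letter: no → false
  NOT criminal record: yes → false
  invitation letter provided: yes → true
  intended stay > 353 days: 395 > 353 is true
  biometrics captured: no → false
  stated purpose ∈ {business, study, transit}: transit is in the set → true
  home-ties score ≥ 7: 1 ≥ 7 is false
  passport validity remaining ≤ 118 months: 87 ≤ 118 is true
  interview score ≤ 5: 5 ≤ 5 is true
  intended stay between 180 days and 244 days: 395 in [180, 244] is false
  return ticket booked: yes → true
  interview score < 5: 5 < 5 is false
  prior overstay on record: no → false
  intended stay ≤ 68 days: 395 ≤ 68 is false
Combine:
[1.1.1.2] false → false (antecedent false ⇒ implication holds) = true
[1.1.1] false AND true = false
[1.1.2.2] NOT true = false
[1.1.2] true → false = false
[1.1] false OR false = false
[1.2.1.2] true OR false = true
[1.2.1] false OR true = true
[1.2.2.1] true OR false OR true = true
[1.2.2] NOT true = false
[1.2] true → false = false
[1.3.1.1] false → true (antecedent false ⇒ implication holds) = true
[1.3.1] NOT true = false
[1.3.2] false OR false OR false = false
[1.3] exactly-one(false, false) = false
[1] false OR false OR false = false
[root] NOT false = true
Overall: true → granted

Granted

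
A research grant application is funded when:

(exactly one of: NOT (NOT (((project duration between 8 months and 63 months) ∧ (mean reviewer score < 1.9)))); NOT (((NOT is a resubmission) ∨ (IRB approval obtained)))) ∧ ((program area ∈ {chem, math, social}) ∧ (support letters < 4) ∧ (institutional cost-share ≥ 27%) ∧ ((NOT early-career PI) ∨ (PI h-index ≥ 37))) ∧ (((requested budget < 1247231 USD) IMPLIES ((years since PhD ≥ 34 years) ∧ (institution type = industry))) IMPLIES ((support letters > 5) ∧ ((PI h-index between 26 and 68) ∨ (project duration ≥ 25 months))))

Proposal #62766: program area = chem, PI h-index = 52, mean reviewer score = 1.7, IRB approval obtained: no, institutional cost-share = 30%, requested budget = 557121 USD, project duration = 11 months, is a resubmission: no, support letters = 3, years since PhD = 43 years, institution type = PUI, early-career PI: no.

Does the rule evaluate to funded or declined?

Funded

Atomic conditions:
  project duration between 8 months and 63 months: 11 in [8, 63] is true
  mean reviewer score < 1.9: 1.7 < 1.9 is true
  NOT is a resubmission: no → true
  IRB approval obtained: no → false
  program area ∈ {chem, math, social}: chem is in the set → true
  support letters < 4: 3 < 4 is true
  institutional cost-share ≥ 27%: 30 ≥ 27 is true
  NOT early-career PI: no → true
  PI h-index ≥ 37: 52 ≥ 37 is true
  requested budget < 1247231 USD: 557121 < 1247231 is true
  years since PhD ≥ 34 years: 43 ≥ 34 is true
  institution type = industry: PUI == industry is false
  support letters > 5: 3 > 5 is false
  PI h-index between 26 and 68: 52 in [26, 68] is true
  project duration ≥ 25 months: 11 ≥ 25 is false
Combine:
[1.1.1.1] true AND true = true
[1.1.1] NOT true = false
[1.1] NOT false = true
[1.2.1] true OR false = true
[1.2] NOT true = false
[1] exactly-one(true, false) = true
[2.4] true OR true = true
[2] true AND true AND true AND true = true
[3.1.2] true AND false = false
[3.1] true → false = false
[3.2.2] true OR false = true
[3.2] false AND true = false
[3] false → false (antecedent false ⇒ implication holds) = true
[root] true AND true AND true = true
Overall: true → funded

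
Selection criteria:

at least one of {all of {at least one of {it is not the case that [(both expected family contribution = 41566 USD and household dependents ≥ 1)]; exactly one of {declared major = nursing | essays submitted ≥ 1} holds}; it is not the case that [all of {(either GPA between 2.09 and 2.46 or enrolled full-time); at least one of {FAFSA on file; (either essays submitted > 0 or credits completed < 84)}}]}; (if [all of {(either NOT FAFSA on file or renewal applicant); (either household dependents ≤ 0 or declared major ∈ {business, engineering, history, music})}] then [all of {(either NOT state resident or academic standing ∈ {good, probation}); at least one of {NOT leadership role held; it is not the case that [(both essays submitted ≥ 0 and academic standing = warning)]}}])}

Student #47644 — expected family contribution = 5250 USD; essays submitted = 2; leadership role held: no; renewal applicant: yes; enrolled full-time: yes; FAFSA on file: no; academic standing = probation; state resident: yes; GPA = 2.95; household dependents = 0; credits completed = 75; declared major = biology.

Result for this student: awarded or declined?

Atomic conditions:
  expected family contribution = 41566 USD: 5250 == 41566 is false
  household dependents ≥ 1: 0 ≥ 1 is false
  declared major = nursing: biology == nursing is false
  essays submitted ≥ 1: 2 ≥ 1 is true
  GPA between 2.09 and 2.46: 2.95 in [2.09, 2.46] is false
  enrolled full-time: yes → true
  FAFSA on file: no → false
  essays submitted > 0: 2 > 0 is true
  credits completed < 84: 75 < 84 is true
  NOT FAFSA on file: no → true
  renewal applicant: yes → true
  household dependents ≤ 0: 0 ≤ 0 is true
  declared major ∈ {business, engineering, history, music}: biology is not in the set → false
  NOT state resident: yes → false
  academic standing ∈ {good, probation}: probation is in the set → true
  NOT leadership role held: no → true
  essays submitted ≥ 0: 2 ≥ 0 is true
  academic standing = warning: probation == warning is false
Combine:
[1.1.1.1] false AND false = false
[1.1.1] NOT false = true
[1.1.2] exactly-one(false, true) = true
[1.1] true OR true = true
[1.2.1.1] false OR true = true
[1.2.1.2.2] true OR true = true
[1.2.1.2] false OR true = true
[1.2.1] true AND true = true
[1.2] NOT true = false
[1] true AND false = false
[2.1.1] true OR true = true
[2.1.2] true OR false = true
[2.1] true AND true = true
[2.2.1] false OR true = true
[2.2.2.2.1] true AND false = false
[2.2.2.2] NOT false = true
[2.2.2] true OR true = true
[2.2] true AND true = true
[2] true → true = true
[root] false OR true = true
Overall: true → awarded

Awarded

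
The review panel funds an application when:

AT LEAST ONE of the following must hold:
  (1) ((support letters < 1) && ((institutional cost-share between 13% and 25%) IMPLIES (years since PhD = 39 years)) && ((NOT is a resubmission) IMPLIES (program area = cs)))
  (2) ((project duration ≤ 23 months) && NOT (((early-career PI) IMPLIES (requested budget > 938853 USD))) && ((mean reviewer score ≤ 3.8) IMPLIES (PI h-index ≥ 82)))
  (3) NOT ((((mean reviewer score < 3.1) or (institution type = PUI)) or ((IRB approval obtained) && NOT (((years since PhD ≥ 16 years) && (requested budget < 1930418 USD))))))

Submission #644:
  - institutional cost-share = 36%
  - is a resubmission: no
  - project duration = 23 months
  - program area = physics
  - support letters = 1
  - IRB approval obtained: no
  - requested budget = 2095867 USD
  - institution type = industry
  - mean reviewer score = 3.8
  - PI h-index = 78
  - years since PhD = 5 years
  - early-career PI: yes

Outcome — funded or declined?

Atomic conditions:
  support letters < 1: 1 < 1 is false
  institutional cost-share between 13% and 25%: 36 in [13, 25] is false
  years since PhD = 39 years: 5 == 39 is false
  NOT is a resubmission: no → true
  program area = cs: physics == cs is false
  project duration ≤ 23 months: 23 ≤ 23 is true
  early-career PI: yes → true
  requested budget > 938853 USD: 2095867 > 938853 is true
  mean reviewer score ≤ 3.8: 3.8 ≤ 3.8 is true
  PI h-index ≥ 82: 78 ≥ 82 is false
  mean reviewer score < 3.1: 3.8 < 3.1 is false
  institution type = PUI: industry == PUI is false
  IRB approval obtained: no → false
  years since PhD ≥ 16 years: 5 ≥ 16 is false
  requested budget < 1930418 USD: 2095867 < 1930418 is false
Combine:
[1.2] false → false (antecedent false ⇒ implication holds) = true
[1.3] true → false = false
[1] false AND true AND false = false
[2.2.1] true → true = true
[2.2] NOT true = false
[2.3] true → false = false
[2] true AND false AND false = false
[3.1.1] false OR false = false
[3.1.2.2.1] false AND false = false
[3.1.2.2] NOT false = true
[3.1.2] false AND true = false
[3.1] false OR false = false
[3] NOT false = true
[root] false OR false OR true = true
Overall: true → funded

Funded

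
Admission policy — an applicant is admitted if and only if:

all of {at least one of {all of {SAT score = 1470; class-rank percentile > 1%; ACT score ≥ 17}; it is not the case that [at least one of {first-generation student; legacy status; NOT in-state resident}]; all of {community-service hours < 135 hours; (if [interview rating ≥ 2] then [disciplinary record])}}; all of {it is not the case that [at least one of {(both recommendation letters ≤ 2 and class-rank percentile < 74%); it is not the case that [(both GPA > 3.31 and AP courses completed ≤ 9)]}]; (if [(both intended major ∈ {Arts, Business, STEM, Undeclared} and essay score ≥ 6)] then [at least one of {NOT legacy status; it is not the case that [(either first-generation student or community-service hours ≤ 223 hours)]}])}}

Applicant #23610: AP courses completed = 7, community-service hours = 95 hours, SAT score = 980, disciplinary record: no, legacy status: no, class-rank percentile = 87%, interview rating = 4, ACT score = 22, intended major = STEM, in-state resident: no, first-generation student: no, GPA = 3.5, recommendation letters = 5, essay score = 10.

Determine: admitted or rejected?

Rejected

Atomic conditions:
  SAT score = 1470: 980 == 1470 is false
  class-rank percentile > 1%: 87 > 1 is true
  ACT score ≥ 17: 22 ≥ 17 is true
  first-generation student: no → false
  legacy status: no → false
  NOT in-state resident: no → true
  community-service hours < 135 hours: 95 < 135 is true
  interview rating ≥ 2: 4 ≥ 2 is true
  disciplinary record: no → false
  recommendation letters ≤ 2: 5 ≤ 2 is false
  class-rank percentile < 74%: 87 < 74 is false
  GPA > 3.31: 3.5 > 3.31 is true
  AP courses completed ≤ 9: 7 ≤ 9 is true
  intended major ∈ {Arts, Business, STEM, Undeclared}: STEM is in the set → true
  essay score ≥ 6: 10 ≥ 6 is true
  NOT legacy status: no → true
  community-service hours ≤ 223 hours: 95 ≤ 223 is true
Combine:
[1.1] false AND true AND true = false
[1.2.1] false OR false OR true = true
[1.2] NOT true = false
[1.3.2] true → false = false
[1.3] true AND false = false
[1] false OR false OR false = false
[2.1.1.1] false AND false = false
[2.1.1.2.1] true AND true = true
[2.1.1.2] NOT true = false
[2.1.1] false OR false = false
[2.1] NOT false = true
[2.2.1] true AND true = true
[2.2.2.2.1] false OR true = true
[2.2.2.2] NOT true = false
[2.2.2] true OR false = true
[2.2] true → true = true
[2] true AND true = true
[root] false AND true = false
Overall: false → rejected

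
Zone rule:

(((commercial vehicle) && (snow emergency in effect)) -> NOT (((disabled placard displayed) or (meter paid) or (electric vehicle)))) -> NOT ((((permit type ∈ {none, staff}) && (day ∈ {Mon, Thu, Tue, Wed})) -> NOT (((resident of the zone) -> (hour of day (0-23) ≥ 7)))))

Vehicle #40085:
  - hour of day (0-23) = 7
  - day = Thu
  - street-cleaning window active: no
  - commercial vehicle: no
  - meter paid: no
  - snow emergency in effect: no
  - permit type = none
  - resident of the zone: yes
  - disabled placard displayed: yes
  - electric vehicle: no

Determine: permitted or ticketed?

Permitted

Atomic conditions:
  commercial vehicle: no → false
  snow emergency in effect: no → false
  disabled placard displayed: yes → true
  meter paid: no → false
  electric vehicle: no → false
  permit type ∈ {none, staff}: none is in the set → true
  day ∈ {Mon, Thu, Tue, Wed}: Thu is in the set → true
  resident of the zone: yes → true
  hour of day (0-23) ≥ 7: 7 ≥ 7 is true
Combine:
[1.1] false AND false = false
[1.2.1] true OR false OR false = true
[1.2] NOT true = false
[1] false → false (antecedent false ⇒ implication holds) = true
[2.1.1] true AND true = true
[2.1.2.1] true → true = true
[2.1.2] NOT true = false
[2.1] true → false = false
[2] NOT false = true
[root] true → true = true
Overall: true → permitted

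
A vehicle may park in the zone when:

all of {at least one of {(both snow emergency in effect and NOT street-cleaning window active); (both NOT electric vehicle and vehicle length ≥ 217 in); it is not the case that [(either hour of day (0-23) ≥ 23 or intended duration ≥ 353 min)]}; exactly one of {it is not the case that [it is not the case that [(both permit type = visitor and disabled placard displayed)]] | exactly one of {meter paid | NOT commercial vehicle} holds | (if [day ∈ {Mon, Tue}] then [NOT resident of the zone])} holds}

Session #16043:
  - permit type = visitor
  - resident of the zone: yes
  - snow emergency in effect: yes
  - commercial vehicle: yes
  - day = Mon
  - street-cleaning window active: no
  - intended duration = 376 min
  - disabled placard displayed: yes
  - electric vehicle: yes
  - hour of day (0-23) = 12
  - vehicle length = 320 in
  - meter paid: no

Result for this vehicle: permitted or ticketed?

Permitted

Atomic conditions:
  snow emergency in effect: yes → true
  NOT street-cleaning window active: no → true
  NOT electric vehicle: yes → false
  vehicle length ≥ 217 in: 320 ≥ 217 is true
  hour of day (0-23) ≥ 23: 12 ≥ 23 is false
  intended duration ≥ 353 min: 376 ≥ 353 is true
  permit type = visitor: visitor == visitor is true
  disabled placard displayed: yes → true
  meter paid: no → false
  NOT commercial vehicle: yes → false
  day ∈ {Mon, Tue}: Mon is in the set → true
  NOT resident of the zone: yes → false
Combine:
[1.1] true AND true = true
[1.2] false AND true = false
[1.3.1] false OR true = true
[1.3] NOT true = false
[1] true OR false OR false = true
[2.1.1.1] true AND true = true
[2.1.1] NOT true = false
[2.1] NOT false = true
[2.2] exactly-one(false, false) = false
[2.3] true → false = false
[2] exactly-one(true, false, false) = true
[root] true AND true = true
Overall: true → permitted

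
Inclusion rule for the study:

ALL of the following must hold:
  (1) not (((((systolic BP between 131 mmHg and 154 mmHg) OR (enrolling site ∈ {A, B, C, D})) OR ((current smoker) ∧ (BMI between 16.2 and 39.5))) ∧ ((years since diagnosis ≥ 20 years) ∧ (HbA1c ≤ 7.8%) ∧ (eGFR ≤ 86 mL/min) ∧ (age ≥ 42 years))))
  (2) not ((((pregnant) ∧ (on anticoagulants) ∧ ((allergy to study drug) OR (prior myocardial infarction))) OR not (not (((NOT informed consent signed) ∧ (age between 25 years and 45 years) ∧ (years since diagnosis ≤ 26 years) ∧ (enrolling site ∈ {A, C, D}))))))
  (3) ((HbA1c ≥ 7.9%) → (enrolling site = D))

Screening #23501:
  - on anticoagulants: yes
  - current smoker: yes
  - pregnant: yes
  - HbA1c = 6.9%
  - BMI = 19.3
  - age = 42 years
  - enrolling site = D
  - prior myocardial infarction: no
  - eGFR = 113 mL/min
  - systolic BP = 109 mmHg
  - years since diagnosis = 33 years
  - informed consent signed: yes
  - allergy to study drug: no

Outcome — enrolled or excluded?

Atomic conditions:
  systolic BP between 131 mmHg and 154 mmHg: 109 in [131, 154] is false
  enrolling site ∈ {A, B, C, D}: D is in the set → true
  current smoker: yes → true
  BMI between 16.2 and 39.5: 19.3 in [16.2, 39.5] is true
  years since diagnosis ≥ 20 years: 33 ≥ 20 is true
  HbA1c ≤ 7.8%: 6.9 ≤ 7.8 is true
  eGFR ≤ 86 mL/min: 113 ≤ 86 is false
  age ≥ 42 years: 42 ≥ 42 is true
  pregnant: yes → true
  on anticoagulants: yes → true
  allergy to study drug: no → false
  prior myocardial infarction: no → false
  NOT informed consent signed: yes → false
  age between 25 years and 45 years: 42 in [25, 45] is true
  years since diagnosis ≤ 26 years: 33 ≤ 26 is false
  enrolling site ∈ {A, C, D}: D is in the set → true
  HbA1c ≥ 7.9%: 6.9 ≥ 7.9 is false
  enrolling site = D: D == D is true
Combine:
[1.1.1.1] false OR true = true
[1.1.1.2] true AND true = true
[1.1.1] true OR true = true
[1.1.2] true AND true AND false AND true = false
[1.1] true AND false = false
[1] NOT false = true
[2.1.1.3] false OR false = false
[2.1.1] true AND true AND false = false
[2.1.2.1.1] false AND true AND false AND true = false
[2.1.2.1] NOT false = true
[2.1.2] NOT true = false
[2.1] false OR false = false
[2] NOT false = true
[3] false → true (antecedent false ⇒ implication holds) = true
[root] true AND true AND true = true
Overall: true → enrolled

Enrolled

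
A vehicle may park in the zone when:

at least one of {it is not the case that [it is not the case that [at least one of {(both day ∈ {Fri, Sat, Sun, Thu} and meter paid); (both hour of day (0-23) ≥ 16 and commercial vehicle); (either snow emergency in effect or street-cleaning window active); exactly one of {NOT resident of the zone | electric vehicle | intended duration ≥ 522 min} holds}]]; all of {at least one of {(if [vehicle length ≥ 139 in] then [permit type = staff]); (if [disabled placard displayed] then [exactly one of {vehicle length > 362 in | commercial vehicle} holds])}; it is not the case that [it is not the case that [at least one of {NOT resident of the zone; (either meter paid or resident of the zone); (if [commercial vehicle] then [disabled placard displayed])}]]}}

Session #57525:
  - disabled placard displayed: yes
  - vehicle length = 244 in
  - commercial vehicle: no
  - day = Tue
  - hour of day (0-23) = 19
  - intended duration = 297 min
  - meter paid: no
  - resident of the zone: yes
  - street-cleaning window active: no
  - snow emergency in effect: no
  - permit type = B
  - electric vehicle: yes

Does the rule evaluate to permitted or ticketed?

Atomic conditions:
  day ∈ {Fri, Sat, Sun, Thu}: Tue is not in the set → false
  meter paid: no → false
  hour of day (0-23) ≥ 16: 19 ≥ 16 is true
  commercial vehicle: no → false
  snow emergency in effect: no → false
  street-cleaning window active: no → false
  NOT resident of the zone: yes → false
  electric vehicle: yes → true
  intended duration ≥ 522 min: 297 ≥ 522 is false
  vehicle length ≥ 139 in: 244 ≥ 139 is true
  permit type = staff: B == staff is false
  disabled placard displayed: yes → true
  vehicle length > 362 in: 244 > 362 is false
  resident of the zone: yes → true
Combine:
[1.1.1.1] false AND false = false
[1.1.1.2] true AND false = false
[1.1.1.3] false OR false = false
[1.1.1.4] exactly-one(false, true, false) = true
[1.1.1] false OR false OR false OR true = true
[1.1] NOT true = false
[1] NOT false = true
[2.1.1] true → false = false
[2.1.2.2] exactly-one(false, false) = false
[2.1.2] true → false = false
[2.1] false OR false = false
[2.2.1.1.2] false OR true = true
[2.2.1.1.3] false → true (antecedent false ⇒ implication holds) = true
[2.2.1.1] false OR true OR true = true
[2.2.1] NOT true = false
[2.2] NOT false = true
[2] false AND true = false
[root] true OR false = true
Overall: true → permitted

Permitted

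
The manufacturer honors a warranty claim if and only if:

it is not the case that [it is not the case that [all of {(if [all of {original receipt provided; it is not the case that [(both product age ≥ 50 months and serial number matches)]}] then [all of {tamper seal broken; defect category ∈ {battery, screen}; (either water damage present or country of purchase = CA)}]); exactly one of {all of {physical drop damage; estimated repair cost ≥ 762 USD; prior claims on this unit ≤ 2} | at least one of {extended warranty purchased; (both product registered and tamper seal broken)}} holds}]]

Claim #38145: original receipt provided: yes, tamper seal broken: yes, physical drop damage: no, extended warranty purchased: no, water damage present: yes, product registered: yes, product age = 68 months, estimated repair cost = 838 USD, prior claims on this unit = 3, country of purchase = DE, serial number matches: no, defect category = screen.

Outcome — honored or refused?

Honored

Atomic conditions:
  original receipt provided: yes → true
  product age ≥ 50 months: 68 ≥ 50 is true
  serial number matches: no → false
  tamper seal broken: yes → true
  defect category ∈ {battery, screen}: screen is in the set → true
  water damage present: yes → true
  country of purchase = CA: DE == CA is false
  physical drop damage: no → false
  estimated repair cost ≥ 762 USD: 838 ≥ 762 is true
  prior claims on this unit ≤ 2: 3 ≤ 2 is false
  extended warranty purchased: no → false
  product registered: yes → true
Combine:
[1.1.1.1.2.1] true AND false = false
[1.1.1.1.2] NOT false = true
[1.1.1.1] true AND true = true
[1.1.1.2.3] true OR false = true
[1.1.1.2] true AND true AND true = true
[1.1.1] true → true = true
[1.1.2.1] false AND true AND false = false
[1.1.2.2.2] true AND true = true
[1.1.2.2] false OR true = true
[1.1.2] exactly-one(false, true) = true
[1.1] true AND true = true
[1] NOT true = false
[root] NOT false = true
Overall: true → honored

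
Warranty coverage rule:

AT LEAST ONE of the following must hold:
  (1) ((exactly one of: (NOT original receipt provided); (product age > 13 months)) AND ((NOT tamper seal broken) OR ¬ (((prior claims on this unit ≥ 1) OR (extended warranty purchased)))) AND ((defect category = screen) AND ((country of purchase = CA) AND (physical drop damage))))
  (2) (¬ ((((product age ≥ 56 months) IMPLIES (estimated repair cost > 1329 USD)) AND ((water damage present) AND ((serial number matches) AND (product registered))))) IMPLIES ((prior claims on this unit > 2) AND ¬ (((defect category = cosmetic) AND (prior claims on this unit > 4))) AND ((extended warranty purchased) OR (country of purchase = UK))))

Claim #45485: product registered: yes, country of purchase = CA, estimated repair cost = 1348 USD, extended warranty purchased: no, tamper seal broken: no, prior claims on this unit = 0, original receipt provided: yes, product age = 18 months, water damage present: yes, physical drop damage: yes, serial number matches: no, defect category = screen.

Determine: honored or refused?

Honored

Atomic conditions:
  NOT original receipt provided: yes → false
  product age > 13 months: 18 > 13 is true
  NOT tamper seal broken: no → true
  prior claims on this unit ≥ 1: 0 ≥ 1 is false
  extended warranty purchased: no → false
  defect category = screen: screen == screen is true
  country of purchase = CA: CA == CA is true
  physical drop damage: yes → true
  product age ≥ 56 months: 18 ≥ 56 is false
  estimated repair cost > 1329 USD: 1348 > 1329 is true
  water damage present: yes → true
  serial number matches: no → false
  product registered: yes → true
  prior claims on this unit > 2: 0 > 2 is false
  defect category = cosmetic: screen == cosmetic is false
  prior claims on this unit > 4: 0 > 4 is false
  country of purchase = UK: CA == UK is false
Combine:
[1.1] exactly-one(false, true) = true
[1.2.2.1] false OR false = false
[1.2.2] NOT false = true
[1.2] true OR true = true
[1.3.2] true AND true = true
[1.3] true AND true = true
[1] true AND true AND true = true
[2.1.1.1] false → true (antecedent false ⇒ implication holds) = true
[2.1.1.2.2] false AND true = false
[2.1.1.2] true AND false = false
[2.1.1] true AND false = false
[2.1] NOT false = true
[2.2.2.1] false AND false = false
[2.2.2] NOT false = true
[2.2.3] false OR false = false
[2.2] false AND true AND false = false
[2] true → false = false
[root] true OR false = true
Overall: true → honored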